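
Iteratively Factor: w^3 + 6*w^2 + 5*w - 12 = (w - 1)*(w^2 + 7*w + 12) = (w - 1)*(w + 3)*(w + 4)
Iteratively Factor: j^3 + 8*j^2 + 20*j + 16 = (j + 2)*(j^2 + 6*j + 8) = (j + 2)*(j + 4)*(j + 2)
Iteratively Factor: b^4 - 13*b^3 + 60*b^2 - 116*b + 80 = (b - 4)*(b^3 - 9*b^2 + 24*b - 20) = (b - 5)*(b - 4)*(b^2 - 4*b + 4) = (b - 5)*(b - 4)*(b - 2)*(b - 2)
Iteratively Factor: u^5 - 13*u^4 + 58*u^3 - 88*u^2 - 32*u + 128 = (u - 4)*(u^4 - 9*u^3 + 22*u^2 - 32) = (u - 4)*(u + 1)*(u^3 - 10*u^2 + 32*u - 32) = (u - 4)^2*(u + 1)*(u^2 - 6*u + 8) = (u - 4)^2*(u - 2)*(u + 1)*(u - 4)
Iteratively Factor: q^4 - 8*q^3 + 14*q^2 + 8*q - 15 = (q - 5)*(q^3 - 3*q^2 - q + 3) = (q - 5)*(q + 1)*(q^2 - 4*q + 3) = (q - 5)*(q - 3)*(q + 1)*(q - 1)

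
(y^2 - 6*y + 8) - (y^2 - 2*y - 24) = 32 - 4*y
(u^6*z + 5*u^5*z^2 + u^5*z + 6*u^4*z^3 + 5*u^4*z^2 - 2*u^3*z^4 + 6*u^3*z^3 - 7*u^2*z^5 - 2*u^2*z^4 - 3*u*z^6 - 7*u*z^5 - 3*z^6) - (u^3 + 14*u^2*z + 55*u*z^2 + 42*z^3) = u^6*z + 5*u^5*z^2 + u^5*z + 6*u^4*z^3 + 5*u^4*z^2 - 2*u^3*z^4 + 6*u^3*z^3 - u^3 - 7*u^2*z^5 - 2*u^2*z^4 - 14*u^2*z - 3*u*z^6 - 7*u*z^5 - 55*u*z^2 - 3*z^6 - 42*z^3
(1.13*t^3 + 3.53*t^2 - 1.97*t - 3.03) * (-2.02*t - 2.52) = -2.2826*t^4 - 9.9782*t^3 - 4.9162*t^2 + 11.085*t + 7.6356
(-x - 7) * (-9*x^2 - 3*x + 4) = 9*x^3 + 66*x^2 + 17*x - 28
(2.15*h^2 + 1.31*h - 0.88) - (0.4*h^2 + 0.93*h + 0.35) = 1.75*h^2 + 0.38*h - 1.23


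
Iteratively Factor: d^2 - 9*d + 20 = (d - 4)*(d - 5)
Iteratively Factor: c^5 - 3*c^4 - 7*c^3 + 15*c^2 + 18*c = (c)*(c^4 - 3*c^3 - 7*c^2 + 15*c + 18) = c*(c + 2)*(c^3 - 5*c^2 + 3*c + 9) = c*(c - 3)*(c + 2)*(c^2 - 2*c - 3) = c*(c - 3)*(c + 1)*(c + 2)*(c - 3)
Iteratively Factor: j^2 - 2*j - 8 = (j + 2)*(j - 4)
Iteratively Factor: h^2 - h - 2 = (h + 1)*(h - 2)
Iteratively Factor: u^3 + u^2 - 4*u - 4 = (u + 2)*(u^2 - u - 2) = (u + 1)*(u + 2)*(u - 2)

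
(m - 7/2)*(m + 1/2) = m^2 - 3*m - 7/4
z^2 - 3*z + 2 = (z - 2)*(z - 1)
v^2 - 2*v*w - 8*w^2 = (v - 4*w)*(v + 2*w)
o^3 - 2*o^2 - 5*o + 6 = (o - 3)*(o - 1)*(o + 2)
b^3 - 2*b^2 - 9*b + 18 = (b - 3)*(b - 2)*(b + 3)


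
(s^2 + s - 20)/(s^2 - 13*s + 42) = (s^2 + s - 20)/(s^2 - 13*s + 42)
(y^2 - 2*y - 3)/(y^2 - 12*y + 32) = (y^2 - 2*y - 3)/(y^2 - 12*y + 32)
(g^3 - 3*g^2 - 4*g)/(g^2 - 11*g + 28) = g*(g + 1)/(g - 7)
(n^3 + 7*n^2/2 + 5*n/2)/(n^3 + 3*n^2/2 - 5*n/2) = (n + 1)/(n - 1)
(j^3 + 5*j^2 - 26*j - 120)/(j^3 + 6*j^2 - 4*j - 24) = (j^2 - j - 20)/(j^2 - 4)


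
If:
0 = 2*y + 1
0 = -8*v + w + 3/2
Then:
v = w/8 + 3/16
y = -1/2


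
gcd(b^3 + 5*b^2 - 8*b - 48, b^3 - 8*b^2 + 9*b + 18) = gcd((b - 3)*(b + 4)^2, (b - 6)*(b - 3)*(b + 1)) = b - 3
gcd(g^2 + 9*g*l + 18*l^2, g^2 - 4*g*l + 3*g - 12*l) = 1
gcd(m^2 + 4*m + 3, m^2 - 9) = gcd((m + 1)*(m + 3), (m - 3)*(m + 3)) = m + 3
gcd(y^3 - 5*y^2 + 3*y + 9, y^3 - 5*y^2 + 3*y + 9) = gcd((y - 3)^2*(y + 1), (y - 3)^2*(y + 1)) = y^3 - 5*y^2 + 3*y + 9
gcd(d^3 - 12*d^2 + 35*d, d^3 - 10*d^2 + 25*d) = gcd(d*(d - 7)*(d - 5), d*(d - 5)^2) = d^2 - 5*d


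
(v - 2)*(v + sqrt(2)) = v^2 - 2*v + sqrt(2)*v - 2*sqrt(2)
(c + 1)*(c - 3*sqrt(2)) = c^2 - 3*sqrt(2)*c + c - 3*sqrt(2)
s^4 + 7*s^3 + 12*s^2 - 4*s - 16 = (s - 1)*(s + 2)^2*(s + 4)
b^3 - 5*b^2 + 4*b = b*(b - 4)*(b - 1)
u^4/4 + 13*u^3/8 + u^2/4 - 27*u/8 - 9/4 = (u/2 + 1/2)^2*(u - 3/2)*(u + 6)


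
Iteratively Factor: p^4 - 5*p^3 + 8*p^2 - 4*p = (p - 2)*(p^3 - 3*p^2 + 2*p) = (p - 2)^2*(p^2 - p) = (p - 2)^2*(p - 1)*(p)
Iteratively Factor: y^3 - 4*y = (y - 2)*(y^2 + 2*y) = y*(y - 2)*(y + 2)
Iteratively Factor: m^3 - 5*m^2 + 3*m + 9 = (m - 3)*(m^2 - 2*m - 3) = (m - 3)^2*(m + 1)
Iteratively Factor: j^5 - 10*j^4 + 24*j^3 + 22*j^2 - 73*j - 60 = (j + 1)*(j^4 - 11*j^3 + 35*j^2 - 13*j - 60) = (j - 4)*(j + 1)*(j^3 - 7*j^2 + 7*j + 15) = (j - 5)*(j - 4)*(j + 1)*(j^2 - 2*j - 3) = (j - 5)*(j - 4)*(j - 3)*(j + 1)*(j + 1)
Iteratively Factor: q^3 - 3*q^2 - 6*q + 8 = (q + 2)*(q^2 - 5*q + 4) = (q - 4)*(q + 2)*(q - 1)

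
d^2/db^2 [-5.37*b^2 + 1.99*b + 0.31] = -10.7400000000000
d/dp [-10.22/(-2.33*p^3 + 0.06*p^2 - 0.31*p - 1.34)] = (-71.4378*p^2 + 1.2264*p - 3.1682)/(2.33*p^3 - 0.06*p^2 + 0.31*p + 1.34)^2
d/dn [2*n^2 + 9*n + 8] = 4*n + 9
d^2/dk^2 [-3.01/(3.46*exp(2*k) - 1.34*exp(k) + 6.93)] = (-3.01*(6.92*exp(k) - 1.34)*(13.84*exp(k) - 2.68)*exp(k) + (41.6584*exp(k) - 4.0334)*(3.46*exp(2*k) - 1.34*exp(k) + 6.93))*exp(k)/(3.46*exp(2*k) - 1.34*exp(k) + 6.93)^3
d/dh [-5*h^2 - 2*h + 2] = -10*h - 2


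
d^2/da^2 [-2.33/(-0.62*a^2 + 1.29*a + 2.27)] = (1.791304*a^2 - 3.727068*a - 2.33*(1.24*a - 1.29)*(2.48*a - 2.58) - 6.558484)/(-0.62*a^2 + 1.29*a + 2.27)^3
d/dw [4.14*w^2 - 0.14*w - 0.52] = 8.28*w - 0.14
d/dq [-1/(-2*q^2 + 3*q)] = (3 - 4*q)/(q^2*(2*q - 3)^2)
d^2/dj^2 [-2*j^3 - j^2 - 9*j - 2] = -12*j - 2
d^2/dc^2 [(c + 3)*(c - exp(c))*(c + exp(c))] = -4*c*exp(2*c) + 6*c - 16*exp(2*c) + 6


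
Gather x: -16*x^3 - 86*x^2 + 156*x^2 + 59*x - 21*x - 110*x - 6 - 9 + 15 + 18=-16*x^3 + 70*x^2 - 72*x + 18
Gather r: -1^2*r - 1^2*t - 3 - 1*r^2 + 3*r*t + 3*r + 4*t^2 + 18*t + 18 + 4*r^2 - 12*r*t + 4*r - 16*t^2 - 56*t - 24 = 3*r^2 + r*(6 - 9*t) - 12*t^2 - 39*t - 9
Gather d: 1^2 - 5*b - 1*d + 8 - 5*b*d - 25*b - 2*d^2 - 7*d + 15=-30*b - 2*d^2 + d*(-5*b - 8) + 24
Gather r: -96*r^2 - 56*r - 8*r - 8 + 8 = -96*r^2 - 64*r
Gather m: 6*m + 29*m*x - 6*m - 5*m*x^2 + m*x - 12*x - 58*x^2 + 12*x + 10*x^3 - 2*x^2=m*(-5*x^2 + 30*x) + 10*x^3 - 60*x^2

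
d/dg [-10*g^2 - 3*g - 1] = -20*g - 3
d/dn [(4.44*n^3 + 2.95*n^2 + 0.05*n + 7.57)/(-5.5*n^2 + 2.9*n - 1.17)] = (-24.42*n^4 + 25.752*n^3 - 6.7544*n^2 + 76.367*n - 22.0115)/(30.25*n^4 - 31.9*n^3 + 21.28*n^2 - 6.786*n + 1.3689)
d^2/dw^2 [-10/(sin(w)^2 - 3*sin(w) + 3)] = 10*(4*sin(w)^4 - 9*sin(w)^3 - 9*sin(w)^2 + 27*sin(w) - 12)/(sin(w)^2 - 3*sin(w) + 3)^3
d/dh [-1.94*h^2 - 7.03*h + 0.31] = -3.88*h - 7.03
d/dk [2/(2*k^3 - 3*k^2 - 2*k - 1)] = 4*(-3*k^2 + 3*k + 1)/(-2*k^3 + 3*k^2 + 2*k + 1)^2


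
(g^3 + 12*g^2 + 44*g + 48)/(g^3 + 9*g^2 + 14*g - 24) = (g + 2)/(g - 1)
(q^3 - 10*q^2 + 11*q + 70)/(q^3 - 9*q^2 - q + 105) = (q + 2)/(q + 3)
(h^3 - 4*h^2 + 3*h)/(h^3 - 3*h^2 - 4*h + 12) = h*(h - 1)/(h^2 - 4)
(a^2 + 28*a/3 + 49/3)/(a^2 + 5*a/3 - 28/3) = (3*a^2 + 28*a + 49)/(3*a^2 + 5*a - 28)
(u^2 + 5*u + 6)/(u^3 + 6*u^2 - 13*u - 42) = (u + 3)/(u^2 + 4*u - 21)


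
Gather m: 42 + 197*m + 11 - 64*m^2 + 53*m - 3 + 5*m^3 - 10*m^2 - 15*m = 5*m^3 - 74*m^2 + 235*m + 50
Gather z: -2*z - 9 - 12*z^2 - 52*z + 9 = -12*z^2 - 54*z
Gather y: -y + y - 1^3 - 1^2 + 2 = 0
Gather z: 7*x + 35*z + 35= 7*x + 35*z + 35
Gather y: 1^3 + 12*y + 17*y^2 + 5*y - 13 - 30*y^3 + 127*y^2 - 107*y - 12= -30*y^3 + 144*y^2 - 90*y - 24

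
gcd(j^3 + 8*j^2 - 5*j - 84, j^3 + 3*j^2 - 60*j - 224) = j^2 + 11*j + 28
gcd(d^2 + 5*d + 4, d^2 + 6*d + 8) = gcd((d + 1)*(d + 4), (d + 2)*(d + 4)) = d + 4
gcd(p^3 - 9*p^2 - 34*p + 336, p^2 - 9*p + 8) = p - 8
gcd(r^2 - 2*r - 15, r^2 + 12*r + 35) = 1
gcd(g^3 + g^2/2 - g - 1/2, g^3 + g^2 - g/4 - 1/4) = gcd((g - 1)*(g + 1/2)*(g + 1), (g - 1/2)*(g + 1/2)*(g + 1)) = g^2 + 3*g/2 + 1/2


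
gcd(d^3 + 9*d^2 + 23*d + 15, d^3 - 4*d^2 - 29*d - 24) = d^2 + 4*d + 3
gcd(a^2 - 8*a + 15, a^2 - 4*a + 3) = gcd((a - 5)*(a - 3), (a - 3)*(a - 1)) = a - 3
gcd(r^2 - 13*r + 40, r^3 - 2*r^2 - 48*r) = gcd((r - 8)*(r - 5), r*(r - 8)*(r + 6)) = r - 8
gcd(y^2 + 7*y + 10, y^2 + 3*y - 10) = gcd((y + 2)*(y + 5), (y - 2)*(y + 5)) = y + 5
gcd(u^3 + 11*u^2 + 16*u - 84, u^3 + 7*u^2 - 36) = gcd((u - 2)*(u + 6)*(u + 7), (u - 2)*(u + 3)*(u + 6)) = u^2 + 4*u - 12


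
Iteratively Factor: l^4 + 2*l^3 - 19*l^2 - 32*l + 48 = (l + 3)*(l^3 - l^2 - 16*l + 16) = (l + 3)*(l + 4)*(l^2 - 5*l + 4) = (l - 4)*(l + 3)*(l + 4)*(l - 1)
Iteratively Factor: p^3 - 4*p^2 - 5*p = (p - 5)*(p^2 + p) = p*(p - 5)*(p + 1)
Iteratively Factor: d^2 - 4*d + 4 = (d - 2)*(d - 2)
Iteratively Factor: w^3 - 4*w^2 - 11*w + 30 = (w + 3)*(w^2 - 7*w + 10) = (w - 5)*(w + 3)*(w - 2)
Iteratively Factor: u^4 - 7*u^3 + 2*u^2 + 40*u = (u - 4)*(u^3 - 3*u^2 - 10*u) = u*(u - 4)*(u^2 - 3*u - 10) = u*(u - 5)*(u - 4)*(u + 2)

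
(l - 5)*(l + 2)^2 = l^3 - l^2 - 16*l - 20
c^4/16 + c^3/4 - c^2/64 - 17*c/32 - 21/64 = (c/4 + 1/4)^2*(c - 3/2)*(c + 7/2)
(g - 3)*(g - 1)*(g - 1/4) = g^3 - 17*g^2/4 + 4*g - 3/4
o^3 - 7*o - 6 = (o - 3)*(o + 1)*(o + 2)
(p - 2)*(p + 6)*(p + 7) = p^3 + 11*p^2 + 16*p - 84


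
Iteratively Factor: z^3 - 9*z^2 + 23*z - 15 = (z - 5)*(z^2 - 4*z + 3) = (z - 5)*(z - 3)*(z - 1)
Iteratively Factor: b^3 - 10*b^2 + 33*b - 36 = (b - 3)*(b^2 - 7*b + 12) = (b - 3)^2*(b - 4)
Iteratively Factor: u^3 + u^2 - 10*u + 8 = (u + 4)*(u^2 - 3*u + 2) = (u - 1)*(u + 4)*(u - 2)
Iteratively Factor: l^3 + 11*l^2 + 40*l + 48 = (l + 4)*(l^2 + 7*l + 12) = (l + 4)^2*(l + 3)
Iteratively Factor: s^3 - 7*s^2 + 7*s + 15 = (s + 1)*(s^2 - 8*s + 15) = (s - 3)*(s + 1)*(s - 5)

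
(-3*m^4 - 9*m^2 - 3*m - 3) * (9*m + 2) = -27*m^5 - 6*m^4 - 81*m^3 - 45*m^2 - 33*m - 6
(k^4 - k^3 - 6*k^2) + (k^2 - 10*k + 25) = k^4 - k^3 - 5*k^2 - 10*k + 25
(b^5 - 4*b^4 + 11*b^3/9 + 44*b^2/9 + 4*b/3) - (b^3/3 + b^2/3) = b^5 - 4*b^4 + 8*b^3/9 + 41*b^2/9 + 4*b/3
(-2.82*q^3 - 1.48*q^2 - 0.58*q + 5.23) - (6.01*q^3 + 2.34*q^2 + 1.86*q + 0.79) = -8.83*q^3 - 3.82*q^2 - 2.44*q + 4.44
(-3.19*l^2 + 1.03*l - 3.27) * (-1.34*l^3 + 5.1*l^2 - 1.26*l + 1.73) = 4.2746*l^5 - 17.6492*l^4 + 13.6542*l^3 - 23.4935*l^2 + 5.9021*l - 5.6571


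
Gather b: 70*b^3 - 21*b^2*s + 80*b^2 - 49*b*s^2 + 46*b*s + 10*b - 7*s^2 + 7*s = 70*b^3 + b^2*(80 - 21*s) + b*(-49*s^2 + 46*s + 10) - 7*s^2 + 7*s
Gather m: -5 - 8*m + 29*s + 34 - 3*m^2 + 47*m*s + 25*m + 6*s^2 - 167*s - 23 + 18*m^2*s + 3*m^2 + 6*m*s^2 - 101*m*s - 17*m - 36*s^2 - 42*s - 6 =18*m^2*s + m*(6*s^2 - 54*s) - 30*s^2 - 180*s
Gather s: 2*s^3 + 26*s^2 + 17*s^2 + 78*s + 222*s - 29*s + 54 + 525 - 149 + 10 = 2*s^3 + 43*s^2 + 271*s + 440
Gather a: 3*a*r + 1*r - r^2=3*a*r - r^2 + r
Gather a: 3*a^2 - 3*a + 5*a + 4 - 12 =3*a^2 + 2*a - 8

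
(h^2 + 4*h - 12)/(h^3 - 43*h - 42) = (h - 2)/(h^2 - 6*h - 7)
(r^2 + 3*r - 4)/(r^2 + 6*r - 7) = (r + 4)/(r + 7)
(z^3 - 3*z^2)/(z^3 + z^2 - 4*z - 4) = z^2*(z - 3)/(z^3 + z^2 - 4*z - 4)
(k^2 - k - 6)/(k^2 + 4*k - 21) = (k + 2)/(k + 7)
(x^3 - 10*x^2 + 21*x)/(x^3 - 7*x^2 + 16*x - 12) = x*(x - 7)/(x^2 - 4*x + 4)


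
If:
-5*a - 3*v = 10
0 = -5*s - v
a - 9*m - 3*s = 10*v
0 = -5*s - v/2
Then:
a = -2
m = -2/9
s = 0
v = 0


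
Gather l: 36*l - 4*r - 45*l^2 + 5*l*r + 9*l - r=-45*l^2 + l*(5*r + 45) - 5*r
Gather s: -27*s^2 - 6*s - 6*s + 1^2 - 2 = -27*s^2 - 12*s - 1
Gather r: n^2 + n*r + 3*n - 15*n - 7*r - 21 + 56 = n^2 - 12*n + r*(n - 7) + 35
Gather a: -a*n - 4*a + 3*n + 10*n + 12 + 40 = a*(-n - 4) + 13*n + 52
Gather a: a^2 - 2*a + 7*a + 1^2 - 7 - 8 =a^2 + 5*a - 14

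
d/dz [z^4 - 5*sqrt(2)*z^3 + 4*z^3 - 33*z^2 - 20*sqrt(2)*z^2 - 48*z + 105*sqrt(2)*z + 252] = 4*z^3 - 15*sqrt(2)*z^2 + 12*z^2 - 66*z - 40*sqrt(2)*z - 48 + 105*sqrt(2)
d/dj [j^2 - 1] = 2*j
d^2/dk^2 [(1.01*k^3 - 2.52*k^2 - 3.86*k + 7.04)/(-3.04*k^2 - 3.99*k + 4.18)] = (1.4210854715202e-14*k^5 - 4.26325641456066e-14*k^4 - 47.6151779999999*k^3 - 97.162428*k^2 - 323.938296*k - 186.255784)/(28.094464*k^6 + 110.621952*k^5 + 29.301648*k^4 - 240.689169*k^3 - 40.289766*k^2 + 209.144628*k - 73.034632)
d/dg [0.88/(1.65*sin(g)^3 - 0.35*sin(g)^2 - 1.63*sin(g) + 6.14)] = (-4.356*sin(g)^2 + 0.616*sin(g) + 1.4344)*cos(g)/(1.65*sin(g)^3 - 0.35*sin(g)^2 - 1.63*sin(g) + 6.14)^2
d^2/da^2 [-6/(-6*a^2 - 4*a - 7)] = 24*(-18*a^2 - 12*a + 8*(3*a + 1)^2 - 21)/(6*a^2 + 4*a + 7)^3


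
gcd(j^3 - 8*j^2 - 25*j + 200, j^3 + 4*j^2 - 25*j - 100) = j^2 - 25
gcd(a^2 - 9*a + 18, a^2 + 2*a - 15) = a - 3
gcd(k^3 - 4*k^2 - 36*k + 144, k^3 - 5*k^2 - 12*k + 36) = k - 6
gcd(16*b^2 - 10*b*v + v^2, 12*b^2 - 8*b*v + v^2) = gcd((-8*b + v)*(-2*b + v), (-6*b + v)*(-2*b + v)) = -2*b + v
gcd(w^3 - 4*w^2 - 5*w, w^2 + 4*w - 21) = 1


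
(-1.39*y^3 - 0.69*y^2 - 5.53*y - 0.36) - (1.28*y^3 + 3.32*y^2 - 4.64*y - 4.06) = -2.67*y^3 - 4.01*y^2 - 0.890000000000001*y + 3.7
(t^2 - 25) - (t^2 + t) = -t - 25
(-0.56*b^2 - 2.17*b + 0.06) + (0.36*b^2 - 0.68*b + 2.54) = -0.2*b^2 - 2.85*b + 2.6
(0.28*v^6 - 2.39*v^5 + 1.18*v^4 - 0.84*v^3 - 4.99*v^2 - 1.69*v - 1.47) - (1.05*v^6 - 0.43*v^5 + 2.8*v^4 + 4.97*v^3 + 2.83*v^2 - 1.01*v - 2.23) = -0.77*v^6 - 1.96*v^5 - 1.62*v^4 - 5.81*v^3 - 7.82*v^2 - 0.68*v + 0.76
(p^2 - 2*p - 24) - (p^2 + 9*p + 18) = -11*p - 42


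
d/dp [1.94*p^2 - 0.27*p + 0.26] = 3.88*p - 0.27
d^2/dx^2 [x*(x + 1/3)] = 2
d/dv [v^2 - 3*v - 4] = 2*v - 3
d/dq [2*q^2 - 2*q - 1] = 4*q - 2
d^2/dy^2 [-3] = 0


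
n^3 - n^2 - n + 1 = (n - 1)^2*(n + 1)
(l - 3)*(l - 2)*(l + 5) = l^3 - 19*l + 30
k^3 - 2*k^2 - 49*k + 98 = (k - 7)*(k - 2)*(k + 7)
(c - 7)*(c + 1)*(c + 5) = c^3 - c^2 - 37*c - 35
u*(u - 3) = u^2 - 3*u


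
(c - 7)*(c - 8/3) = c^2 - 29*c/3 + 56/3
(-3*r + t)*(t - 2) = -3*r*t + 6*r + t^2 - 2*t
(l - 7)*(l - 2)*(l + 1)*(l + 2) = l^4 - 6*l^3 - 11*l^2 + 24*l + 28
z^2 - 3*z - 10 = (z - 5)*(z + 2)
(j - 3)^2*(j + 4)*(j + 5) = j^4 + 3*j^3 - 25*j^2 - 39*j + 180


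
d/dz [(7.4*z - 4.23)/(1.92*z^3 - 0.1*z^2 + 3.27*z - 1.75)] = (-28.416*z^3 + 25.1048*z^2 - 0.846*z + 0.882100000000001)/(3.6864*z^6 - 0.384*z^5 + 12.5668*z^4 - 7.374*z^3 + 11.0429*z^2 - 11.445*z + 3.0625)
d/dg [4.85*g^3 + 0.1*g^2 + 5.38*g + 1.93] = 14.55*g^2 + 0.2*g + 5.38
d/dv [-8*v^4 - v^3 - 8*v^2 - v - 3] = -32*v^3 - 3*v^2 - 16*v - 1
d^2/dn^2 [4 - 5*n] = 0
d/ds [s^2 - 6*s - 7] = 2*s - 6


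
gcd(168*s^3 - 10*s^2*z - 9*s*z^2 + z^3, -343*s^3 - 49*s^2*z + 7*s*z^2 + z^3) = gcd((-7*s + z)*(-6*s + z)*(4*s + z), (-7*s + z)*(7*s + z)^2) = -7*s + z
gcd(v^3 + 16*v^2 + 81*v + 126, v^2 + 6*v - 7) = v + 7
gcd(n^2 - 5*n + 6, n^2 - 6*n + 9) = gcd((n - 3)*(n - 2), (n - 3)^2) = n - 3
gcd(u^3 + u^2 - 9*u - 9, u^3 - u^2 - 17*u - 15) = u^2 + 4*u + 3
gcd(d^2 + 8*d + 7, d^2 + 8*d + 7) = d^2 + 8*d + 7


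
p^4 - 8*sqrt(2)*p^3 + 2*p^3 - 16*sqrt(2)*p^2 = p^2*(p + 2)*(p - 8*sqrt(2))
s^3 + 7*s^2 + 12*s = s*(s + 3)*(s + 4)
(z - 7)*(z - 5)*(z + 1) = z^3 - 11*z^2 + 23*z + 35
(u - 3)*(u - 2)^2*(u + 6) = u^4 - u^3 - 26*u^2 + 84*u - 72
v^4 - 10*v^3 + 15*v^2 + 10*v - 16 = (v - 8)*(v - 2)*(v - 1)*(v + 1)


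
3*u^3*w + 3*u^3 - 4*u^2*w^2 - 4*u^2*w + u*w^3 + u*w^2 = (-3*u + w)*(-u + w)*(u*w + u)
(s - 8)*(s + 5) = s^2 - 3*s - 40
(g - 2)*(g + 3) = g^2 + g - 6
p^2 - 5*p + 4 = (p - 4)*(p - 1)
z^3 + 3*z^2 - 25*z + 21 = (z - 3)*(z - 1)*(z + 7)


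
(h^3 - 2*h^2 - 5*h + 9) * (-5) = -5*h^3 + 10*h^2 + 25*h - 45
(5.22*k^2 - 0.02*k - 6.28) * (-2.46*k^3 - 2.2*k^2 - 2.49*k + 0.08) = -12.8412*k^5 - 11.4348*k^4 + 2.495*k^3 + 14.2834*k^2 + 15.6356*k - 0.5024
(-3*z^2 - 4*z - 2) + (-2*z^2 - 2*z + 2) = -5*z^2 - 6*z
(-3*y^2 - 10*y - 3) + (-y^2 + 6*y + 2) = -4*y^2 - 4*y - 1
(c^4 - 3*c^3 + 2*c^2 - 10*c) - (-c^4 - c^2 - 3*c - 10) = 2*c^4 - 3*c^3 + 3*c^2 - 7*c + 10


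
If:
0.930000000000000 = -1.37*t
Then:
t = -0.68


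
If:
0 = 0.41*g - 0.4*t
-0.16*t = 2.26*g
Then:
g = 0.00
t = 0.00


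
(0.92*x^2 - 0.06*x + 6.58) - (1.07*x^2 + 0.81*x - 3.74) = -0.15*x^2 - 0.87*x + 10.32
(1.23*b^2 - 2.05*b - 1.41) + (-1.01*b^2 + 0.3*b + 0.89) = 0.22*b^2 - 1.75*b - 0.52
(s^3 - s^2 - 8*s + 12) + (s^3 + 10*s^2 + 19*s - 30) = 2*s^3 + 9*s^2 + 11*s - 18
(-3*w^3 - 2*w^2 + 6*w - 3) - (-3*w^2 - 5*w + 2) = -3*w^3 + w^2 + 11*w - 5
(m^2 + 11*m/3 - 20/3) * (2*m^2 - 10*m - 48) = 2*m^4 - 8*m^3/3 - 98*m^2 - 328*m/3 + 320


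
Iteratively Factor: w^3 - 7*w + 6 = (w + 3)*(w^2 - 3*w + 2) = (w - 1)*(w + 3)*(w - 2)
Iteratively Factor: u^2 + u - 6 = (u - 2)*(u + 3)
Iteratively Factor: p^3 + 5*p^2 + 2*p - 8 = (p - 1)*(p^2 + 6*p + 8) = (p - 1)*(p + 2)*(p + 4)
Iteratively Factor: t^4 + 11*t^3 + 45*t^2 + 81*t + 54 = (t + 3)*(t^3 + 8*t^2 + 21*t + 18) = (t + 3)^2*(t^2 + 5*t + 6) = (t + 2)*(t + 3)^2*(t + 3)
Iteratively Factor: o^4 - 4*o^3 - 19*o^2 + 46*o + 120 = (o - 5)*(o^3 + o^2 - 14*o - 24) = (o - 5)*(o + 3)*(o^2 - 2*o - 8) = (o - 5)*(o + 2)*(o + 3)*(o - 4)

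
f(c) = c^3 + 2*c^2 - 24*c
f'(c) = 3*c^2 + 4*c - 24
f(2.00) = -32.00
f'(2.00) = -4.00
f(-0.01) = 0.24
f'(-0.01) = -24.04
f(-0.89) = 22.24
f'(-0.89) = -25.18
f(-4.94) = 46.81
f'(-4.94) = 29.45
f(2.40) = -32.26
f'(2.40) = 2.88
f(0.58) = -13.05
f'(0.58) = -20.67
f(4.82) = 42.76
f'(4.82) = 64.98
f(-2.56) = 57.77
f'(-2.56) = -14.58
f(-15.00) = -2565.00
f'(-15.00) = 591.00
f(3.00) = -27.00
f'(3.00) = 15.00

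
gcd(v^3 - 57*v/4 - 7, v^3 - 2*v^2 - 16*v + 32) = v - 4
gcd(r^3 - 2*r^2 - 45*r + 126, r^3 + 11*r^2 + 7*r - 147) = r^2 + 4*r - 21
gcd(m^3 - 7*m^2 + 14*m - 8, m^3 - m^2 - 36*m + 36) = m - 1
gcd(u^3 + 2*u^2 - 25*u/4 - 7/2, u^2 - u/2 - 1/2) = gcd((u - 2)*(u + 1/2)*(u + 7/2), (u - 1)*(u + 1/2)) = u + 1/2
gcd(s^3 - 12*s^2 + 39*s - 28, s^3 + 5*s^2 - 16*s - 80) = s - 4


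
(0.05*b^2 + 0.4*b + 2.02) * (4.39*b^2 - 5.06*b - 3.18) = 0.2195*b^4 + 1.503*b^3 + 6.6848*b^2 - 11.4932*b - 6.4236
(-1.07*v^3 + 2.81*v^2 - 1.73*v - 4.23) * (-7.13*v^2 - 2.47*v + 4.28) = 7.6291*v^5 - 17.3924*v^4 + 0.814599999999999*v^3 + 46.4598*v^2 + 3.0437*v - 18.1044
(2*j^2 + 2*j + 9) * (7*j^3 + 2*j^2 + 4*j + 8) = 14*j^5 + 18*j^4 + 75*j^3 + 42*j^2 + 52*j + 72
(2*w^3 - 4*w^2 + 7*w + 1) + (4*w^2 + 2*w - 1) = 2*w^3 + 9*w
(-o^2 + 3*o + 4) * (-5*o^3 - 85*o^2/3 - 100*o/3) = 5*o^5 + 40*o^4/3 - 215*o^3/3 - 640*o^2/3 - 400*o/3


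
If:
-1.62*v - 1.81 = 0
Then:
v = -1.12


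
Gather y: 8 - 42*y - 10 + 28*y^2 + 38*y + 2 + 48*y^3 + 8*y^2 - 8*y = 48*y^3 + 36*y^2 - 12*y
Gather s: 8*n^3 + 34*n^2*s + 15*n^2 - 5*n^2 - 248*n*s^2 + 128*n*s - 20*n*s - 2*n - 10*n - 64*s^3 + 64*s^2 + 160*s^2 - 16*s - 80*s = 8*n^3 + 10*n^2 - 12*n - 64*s^3 + s^2*(224 - 248*n) + s*(34*n^2 + 108*n - 96)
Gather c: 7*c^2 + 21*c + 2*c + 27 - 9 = 7*c^2 + 23*c + 18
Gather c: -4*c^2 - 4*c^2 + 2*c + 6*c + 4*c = -8*c^2 + 12*c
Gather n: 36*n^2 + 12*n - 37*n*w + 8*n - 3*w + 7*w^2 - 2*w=36*n^2 + n*(20 - 37*w) + 7*w^2 - 5*w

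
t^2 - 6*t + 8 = (t - 4)*(t - 2)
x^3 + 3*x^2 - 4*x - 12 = (x - 2)*(x + 2)*(x + 3)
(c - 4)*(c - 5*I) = c^2 - 4*c - 5*I*c + 20*I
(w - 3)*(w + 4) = w^2 + w - 12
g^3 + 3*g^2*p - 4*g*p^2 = g*(g - p)*(g + 4*p)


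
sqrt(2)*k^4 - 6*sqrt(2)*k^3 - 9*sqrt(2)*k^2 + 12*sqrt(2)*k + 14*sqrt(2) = (k - 7)*(k - sqrt(2))*(k + sqrt(2))*(sqrt(2)*k + sqrt(2))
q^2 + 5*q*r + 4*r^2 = (q + r)*(q + 4*r)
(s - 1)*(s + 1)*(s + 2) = s^3 + 2*s^2 - s - 2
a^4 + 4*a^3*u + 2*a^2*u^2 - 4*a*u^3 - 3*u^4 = (a - u)*(a + u)^2*(a + 3*u)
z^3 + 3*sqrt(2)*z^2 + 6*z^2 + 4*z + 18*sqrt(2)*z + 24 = (z + 6)*(z + sqrt(2))*(z + 2*sqrt(2))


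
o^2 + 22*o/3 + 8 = (o + 4/3)*(o + 6)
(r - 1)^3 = r^3 - 3*r^2 + 3*r - 1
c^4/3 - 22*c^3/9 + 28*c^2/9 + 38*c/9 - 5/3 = (c/3 + 1/3)*(c - 5)*(c - 3)*(c - 1/3)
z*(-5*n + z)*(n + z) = -5*n^2*z - 4*n*z^2 + z^3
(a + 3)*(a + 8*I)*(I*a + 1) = I*a^3 - 7*a^2 + 3*I*a^2 - 21*a + 8*I*a + 24*I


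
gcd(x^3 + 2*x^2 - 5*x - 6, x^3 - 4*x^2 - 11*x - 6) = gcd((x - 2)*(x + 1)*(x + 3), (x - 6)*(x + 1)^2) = x + 1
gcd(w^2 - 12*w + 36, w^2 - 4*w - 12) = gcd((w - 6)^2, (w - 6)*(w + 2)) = w - 6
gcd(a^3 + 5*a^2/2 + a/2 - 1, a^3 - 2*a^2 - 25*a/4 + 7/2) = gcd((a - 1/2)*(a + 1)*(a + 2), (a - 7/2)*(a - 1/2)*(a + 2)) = a^2 + 3*a/2 - 1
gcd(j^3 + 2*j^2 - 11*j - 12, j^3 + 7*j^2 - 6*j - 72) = j^2 + j - 12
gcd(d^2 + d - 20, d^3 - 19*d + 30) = d + 5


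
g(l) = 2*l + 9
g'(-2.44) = 2.00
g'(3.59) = 2.00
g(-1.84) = 5.32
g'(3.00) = 2.00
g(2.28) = 13.56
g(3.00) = 15.00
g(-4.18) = 0.64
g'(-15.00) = 2.00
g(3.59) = 16.18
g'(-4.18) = 2.00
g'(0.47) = 2.00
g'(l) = 2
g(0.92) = 10.84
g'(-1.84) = 2.00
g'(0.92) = 2.00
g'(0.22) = 2.00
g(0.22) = 9.44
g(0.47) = 9.94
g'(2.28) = 2.00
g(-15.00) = -21.00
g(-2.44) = 4.12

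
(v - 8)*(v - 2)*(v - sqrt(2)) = v^3 - 10*v^2 - sqrt(2)*v^2 + 10*sqrt(2)*v + 16*v - 16*sqrt(2)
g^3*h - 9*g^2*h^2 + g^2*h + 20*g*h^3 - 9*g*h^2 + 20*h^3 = (g - 5*h)*(g - 4*h)*(g*h + h)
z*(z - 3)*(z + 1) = z^3 - 2*z^2 - 3*z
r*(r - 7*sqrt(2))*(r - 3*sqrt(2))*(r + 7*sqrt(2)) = r^4 - 3*sqrt(2)*r^3 - 98*r^2 + 294*sqrt(2)*r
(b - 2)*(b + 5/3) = b^2 - b/3 - 10/3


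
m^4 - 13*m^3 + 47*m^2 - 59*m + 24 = (m - 8)*(m - 3)*(m - 1)^2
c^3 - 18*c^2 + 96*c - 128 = (c - 8)^2*(c - 2)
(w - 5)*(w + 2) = w^2 - 3*w - 10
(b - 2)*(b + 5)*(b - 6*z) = b^3 - 6*b^2*z + 3*b^2 - 18*b*z - 10*b + 60*z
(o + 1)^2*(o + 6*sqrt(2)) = o^3 + 2*o^2 + 6*sqrt(2)*o^2 + o + 12*sqrt(2)*o + 6*sqrt(2)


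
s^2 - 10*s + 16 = (s - 8)*(s - 2)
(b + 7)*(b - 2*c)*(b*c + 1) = b^3*c - 2*b^2*c^2 + 7*b^2*c + b^2 - 14*b*c^2 - 2*b*c + 7*b - 14*c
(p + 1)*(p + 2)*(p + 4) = p^3 + 7*p^2 + 14*p + 8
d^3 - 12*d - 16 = (d - 4)*(d + 2)^2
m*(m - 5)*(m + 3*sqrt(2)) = m^3 - 5*m^2 + 3*sqrt(2)*m^2 - 15*sqrt(2)*m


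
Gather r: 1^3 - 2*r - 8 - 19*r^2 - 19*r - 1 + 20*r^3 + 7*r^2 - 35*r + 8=20*r^3 - 12*r^2 - 56*r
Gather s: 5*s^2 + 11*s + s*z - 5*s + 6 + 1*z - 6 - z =5*s^2 + s*(z + 6)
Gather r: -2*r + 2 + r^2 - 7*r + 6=r^2 - 9*r + 8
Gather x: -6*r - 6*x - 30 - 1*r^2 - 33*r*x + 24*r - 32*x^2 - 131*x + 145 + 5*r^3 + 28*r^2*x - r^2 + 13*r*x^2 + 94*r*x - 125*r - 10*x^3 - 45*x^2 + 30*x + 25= 5*r^3 - 2*r^2 - 107*r - 10*x^3 + x^2*(13*r - 77) + x*(28*r^2 + 61*r - 107) + 140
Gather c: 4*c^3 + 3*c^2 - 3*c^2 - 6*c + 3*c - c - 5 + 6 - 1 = 4*c^3 - 4*c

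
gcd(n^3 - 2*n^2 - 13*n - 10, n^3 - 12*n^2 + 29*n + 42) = n + 1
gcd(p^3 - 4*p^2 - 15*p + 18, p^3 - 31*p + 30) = p - 1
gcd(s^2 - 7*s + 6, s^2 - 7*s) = 1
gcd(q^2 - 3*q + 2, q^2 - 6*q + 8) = q - 2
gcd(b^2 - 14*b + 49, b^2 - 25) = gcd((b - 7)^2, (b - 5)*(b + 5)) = 1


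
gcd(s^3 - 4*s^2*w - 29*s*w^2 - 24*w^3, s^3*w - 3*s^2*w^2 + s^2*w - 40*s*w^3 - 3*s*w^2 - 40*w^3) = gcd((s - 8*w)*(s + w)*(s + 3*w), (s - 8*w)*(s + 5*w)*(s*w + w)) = s - 8*w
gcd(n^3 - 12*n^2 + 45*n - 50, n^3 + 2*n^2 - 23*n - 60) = n - 5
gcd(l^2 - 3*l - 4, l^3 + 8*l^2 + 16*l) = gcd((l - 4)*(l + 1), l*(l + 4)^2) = 1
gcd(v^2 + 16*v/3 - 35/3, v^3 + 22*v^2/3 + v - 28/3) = v + 7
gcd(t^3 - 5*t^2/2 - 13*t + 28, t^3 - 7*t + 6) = t - 2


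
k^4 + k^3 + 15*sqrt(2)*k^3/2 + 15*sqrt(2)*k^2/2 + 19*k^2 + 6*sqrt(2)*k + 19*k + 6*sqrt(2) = (k + 1)*(k + sqrt(2)/2)*(k + sqrt(2))*(k + 6*sqrt(2))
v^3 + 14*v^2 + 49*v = v*(v + 7)^2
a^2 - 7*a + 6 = (a - 6)*(a - 1)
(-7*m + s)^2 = 49*m^2 - 14*m*s + s^2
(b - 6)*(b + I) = b^2 - 6*b + I*b - 6*I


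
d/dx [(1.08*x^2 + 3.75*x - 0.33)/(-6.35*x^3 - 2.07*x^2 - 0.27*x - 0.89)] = (6.858*x^4 + 47.625*x^3 + 1.1844*x^2 - 3.2886*x - 3.4266)/(40.3225*x^6 + 26.289*x^5 + 7.7139*x^4 + 12.4208*x^3 + 3.7575*x^2 + 0.4806*x + 0.7921)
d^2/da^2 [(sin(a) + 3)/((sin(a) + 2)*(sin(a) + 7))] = (-sin(a)^5 - 3*sin(a)^4 + 5*sin(a)^3 + 69*sin(a)^2 + 260*sin(a) + 150)/((sin(a) + 2)^3*(sin(a) + 7)^3)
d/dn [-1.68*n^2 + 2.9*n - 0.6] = 2.9 - 3.36*n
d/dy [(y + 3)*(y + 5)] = 2*y + 8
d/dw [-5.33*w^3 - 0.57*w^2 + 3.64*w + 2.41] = -15.99*w^2 - 1.14*w + 3.64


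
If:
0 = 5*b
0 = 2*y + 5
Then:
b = 0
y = -5/2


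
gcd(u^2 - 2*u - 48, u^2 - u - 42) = u + 6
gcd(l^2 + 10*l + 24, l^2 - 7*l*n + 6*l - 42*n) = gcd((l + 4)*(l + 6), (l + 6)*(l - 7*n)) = l + 6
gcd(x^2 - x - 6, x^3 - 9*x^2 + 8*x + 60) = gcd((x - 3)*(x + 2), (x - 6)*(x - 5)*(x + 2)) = x + 2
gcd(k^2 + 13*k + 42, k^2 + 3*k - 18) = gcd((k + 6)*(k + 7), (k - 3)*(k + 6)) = k + 6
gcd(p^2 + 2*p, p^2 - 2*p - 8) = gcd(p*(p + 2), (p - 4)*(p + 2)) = p + 2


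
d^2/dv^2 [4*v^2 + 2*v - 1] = 8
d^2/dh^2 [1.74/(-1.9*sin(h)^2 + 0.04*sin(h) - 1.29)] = (25.1256*sin(h)^4 - 0.39672*sin(h)^3 - 54.744576*sin(h)^2 + 0.883224*sin(h) + 8.523912)/(1.9*sin(h)^2 - 0.04*sin(h) + 1.29)^3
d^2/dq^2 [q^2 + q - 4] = 2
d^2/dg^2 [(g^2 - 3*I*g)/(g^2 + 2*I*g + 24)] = 2*(-5*I*g^3 - 72*g^2 + 216*I*g + 432)/(g^6 + 6*I*g^5 + 60*g^4 + 280*I*g^3 + 1440*g^2 + 3456*I*g + 13824)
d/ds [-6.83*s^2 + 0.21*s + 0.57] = 0.21 - 13.66*s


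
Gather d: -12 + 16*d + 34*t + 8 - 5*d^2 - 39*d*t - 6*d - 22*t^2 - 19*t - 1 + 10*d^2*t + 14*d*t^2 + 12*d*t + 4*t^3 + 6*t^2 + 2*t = d^2*(10*t - 5) + d*(14*t^2 - 27*t + 10) + 4*t^3 - 16*t^2 + 17*t - 5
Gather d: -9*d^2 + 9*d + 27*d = -9*d^2 + 36*d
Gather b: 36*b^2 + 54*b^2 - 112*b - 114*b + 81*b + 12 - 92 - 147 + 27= 90*b^2 - 145*b - 200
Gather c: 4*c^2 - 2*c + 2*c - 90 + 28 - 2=4*c^2 - 64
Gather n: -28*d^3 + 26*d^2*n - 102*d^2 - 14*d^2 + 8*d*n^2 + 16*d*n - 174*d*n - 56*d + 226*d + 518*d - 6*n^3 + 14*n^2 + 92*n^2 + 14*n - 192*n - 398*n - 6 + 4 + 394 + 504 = -28*d^3 - 116*d^2 + 688*d - 6*n^3 + n^2*(8*d + 106) + n*(26*d^2 - 158*d - 576) + 896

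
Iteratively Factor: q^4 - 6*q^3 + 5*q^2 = (q)*(q^3 - 6*q^2 + 5*q) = q*(q - 1)*(q^2 - 5*q) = q*(q - 5)*(q - 1)*(q)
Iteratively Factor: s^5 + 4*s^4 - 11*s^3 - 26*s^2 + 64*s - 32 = (s + 4)*(s^4 - 11*s^2 + 18*s - 8) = (s - 2)*(s + 4)*(s^3 + 2*s^2 - 7*s + 4) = (s - 2)*(s - 1)*(s + 4)*(s^2 + 3*s - 4) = (s - 2)*(s - 1)*(s + 4)^2*(s - 1)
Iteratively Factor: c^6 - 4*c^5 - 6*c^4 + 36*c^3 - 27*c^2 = (c - 3)*(c^5 - c^4 - 9*c^3 + 9*c^2) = c*(c - 3)*(c^4 - c^3 - 9*c^2 + 9*c) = c*(c - 3)^2*(c^3 + 2*c^2 - 3*c) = c*(c - 3)^2*(c - 1)*(c^2 + 3*c) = c*(c - 3)^2*(c - 1)*(c + 3)*(c)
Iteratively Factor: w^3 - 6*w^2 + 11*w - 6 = (w - 1)*(w^2 - 5*w + 6) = (w - 2)*(w - 1)*(w - 3)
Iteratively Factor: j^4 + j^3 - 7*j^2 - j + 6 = (j + 1)*(j^3 - 7*j + 6) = (j + 1)*(j + 3)*(j^2 - 3*j + 2) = (j - 1)*(j + 1)*(j + 3)*(j - 2)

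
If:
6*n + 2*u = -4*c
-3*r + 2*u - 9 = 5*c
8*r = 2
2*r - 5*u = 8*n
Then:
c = -87/4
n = 31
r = 1/4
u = -99/2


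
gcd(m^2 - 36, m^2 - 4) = 1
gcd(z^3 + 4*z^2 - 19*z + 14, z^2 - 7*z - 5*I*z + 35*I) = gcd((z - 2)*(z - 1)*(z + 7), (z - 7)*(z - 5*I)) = 1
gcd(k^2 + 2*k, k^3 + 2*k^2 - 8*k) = k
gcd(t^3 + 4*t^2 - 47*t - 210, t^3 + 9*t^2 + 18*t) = t + 6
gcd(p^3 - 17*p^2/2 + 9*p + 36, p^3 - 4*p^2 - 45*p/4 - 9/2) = p^2 - 9*p/2 - 9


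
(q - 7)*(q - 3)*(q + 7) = q^3 - 3*q^2 - 49*q + 147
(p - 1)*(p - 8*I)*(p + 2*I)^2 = p^4 - p^3 - 4*I*p^3 + 28*p^2 + 4*I*p^2 - 28*p + 32*I*p - 32*I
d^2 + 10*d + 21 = (d + 3)*(d + 7)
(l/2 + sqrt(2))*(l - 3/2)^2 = l^3/2 - 3*l^2/2 + sqrt(2)*l^2 - 3*sqrt(2)*l + 9*l/8 + 9*sqrt(2)/4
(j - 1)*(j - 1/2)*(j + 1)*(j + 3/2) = j^4 + j^3 - 7*j^2/4 - j + 3/4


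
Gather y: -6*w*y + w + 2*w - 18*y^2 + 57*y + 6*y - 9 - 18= 3*w - 18*y^2 + y*(63 - 6*w) - 27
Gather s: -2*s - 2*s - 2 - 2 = -4*s - 4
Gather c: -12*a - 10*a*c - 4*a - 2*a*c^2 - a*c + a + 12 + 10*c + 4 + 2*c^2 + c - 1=-15*a + c^2*(2 - 2*a) + c*(11 - 11*a) + 15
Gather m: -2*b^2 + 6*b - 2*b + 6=-2*b^2 + 4*b + 6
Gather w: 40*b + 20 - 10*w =40*b - 10*w + 20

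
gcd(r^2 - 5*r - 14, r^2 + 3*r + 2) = r + 2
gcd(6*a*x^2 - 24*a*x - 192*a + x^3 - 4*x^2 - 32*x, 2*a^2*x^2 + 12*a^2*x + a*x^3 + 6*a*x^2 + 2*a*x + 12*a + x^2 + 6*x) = 1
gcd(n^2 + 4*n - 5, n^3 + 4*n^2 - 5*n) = n^2 + 4*n - 5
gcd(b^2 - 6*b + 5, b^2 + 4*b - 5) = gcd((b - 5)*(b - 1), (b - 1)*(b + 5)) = b - 1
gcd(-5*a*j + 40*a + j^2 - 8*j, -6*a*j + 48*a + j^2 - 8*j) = j - 8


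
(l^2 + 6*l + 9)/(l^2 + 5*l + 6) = (l + 3)/(l + 2)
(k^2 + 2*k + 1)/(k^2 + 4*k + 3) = (k + 1)/(k + 3)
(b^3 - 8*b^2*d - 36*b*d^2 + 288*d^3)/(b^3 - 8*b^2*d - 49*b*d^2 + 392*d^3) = (b^2 - 36*d^2)/(b^2 - 49*d^2)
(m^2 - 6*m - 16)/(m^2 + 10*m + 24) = (m^2 - 6*m - 16)/(m^2 + 10*m + 24)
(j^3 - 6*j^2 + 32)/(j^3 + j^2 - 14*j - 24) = (j - 4)/(j + 3)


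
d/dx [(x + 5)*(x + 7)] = 2*x + 12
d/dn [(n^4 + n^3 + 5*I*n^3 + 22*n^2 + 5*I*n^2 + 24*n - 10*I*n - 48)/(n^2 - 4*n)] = (2*n^5 + n^4*(-11 + 5*I) + n^3*(-8 - 40*I) + n^2*(-112 - 10*I) + 96*n - 192)/(n^2*(n^2 - 8*n + 16))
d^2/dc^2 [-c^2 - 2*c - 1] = -2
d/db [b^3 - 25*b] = 3*b^2 - 25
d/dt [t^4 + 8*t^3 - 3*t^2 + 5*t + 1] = 4*t^3 + 24*t^2 - 6*t + 5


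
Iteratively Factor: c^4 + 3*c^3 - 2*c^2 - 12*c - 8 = (c + 1)*(c^3 + 2*c^2 - 4*c - 8) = (c + 1)*(c + 2)*(c^2 - 4) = (c - 2)*(c + 1)*(c + 2)*(c + 2)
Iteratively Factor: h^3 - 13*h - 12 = (h - 4)*(h^2 + 4*h + 3) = (h - 4)*(h + 3)*(h + 1)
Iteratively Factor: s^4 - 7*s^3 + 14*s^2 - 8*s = (s - 2)*(s^3 - 5*s^2 + 4*s) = (s - 4)*(s - 2)*(s^2 - s) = (s - 4)*(s - 2)*(s - 1)*(s)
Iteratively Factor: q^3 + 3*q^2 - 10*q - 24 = (q + 2)*(q^2 + q - 12) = (q - 3)*(q + 2)*(q + 4)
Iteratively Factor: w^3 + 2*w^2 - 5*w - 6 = (w + 1)*(w^2 + w - 6) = (w - 2)*(w + 1)*(w + 3)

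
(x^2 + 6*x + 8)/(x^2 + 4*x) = (x + 2)/x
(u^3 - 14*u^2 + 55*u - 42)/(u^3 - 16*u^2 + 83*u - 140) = (u^2 - 7*u + 6)/(u^2 - 9*u + 20)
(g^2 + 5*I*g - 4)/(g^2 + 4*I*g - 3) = (g + 4*I)/(g + 3*I)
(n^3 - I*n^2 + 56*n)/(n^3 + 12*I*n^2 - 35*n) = (n - 8*I)/(n + 5*I)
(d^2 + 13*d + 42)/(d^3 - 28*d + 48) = (d + 7)/(d^2 - 6*d + 8)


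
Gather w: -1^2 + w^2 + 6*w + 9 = w^2 + 6*w + 8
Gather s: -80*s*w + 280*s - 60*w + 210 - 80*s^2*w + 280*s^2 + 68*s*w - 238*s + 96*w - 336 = s^2*(280 - 80*w) + s*(42 - 12*w) + 36*w - 126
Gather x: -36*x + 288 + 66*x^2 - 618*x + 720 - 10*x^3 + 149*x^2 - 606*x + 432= -10*x^3 + 215*x^2 - 1260*x + 1440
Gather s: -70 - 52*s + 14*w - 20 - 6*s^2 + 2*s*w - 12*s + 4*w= -6*s^2 + s*(2*w - 64) + 18*w - 90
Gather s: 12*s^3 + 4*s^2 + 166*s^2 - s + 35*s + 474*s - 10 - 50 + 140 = 12*s^3 + 170*s^2 + 508*s + 80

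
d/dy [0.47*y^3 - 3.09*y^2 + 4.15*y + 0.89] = 1.41*y^2 - 6.18*y + 4.15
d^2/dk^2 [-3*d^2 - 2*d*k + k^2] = 2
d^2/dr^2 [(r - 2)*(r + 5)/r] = -20/r^3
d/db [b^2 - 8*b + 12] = 2*b - 8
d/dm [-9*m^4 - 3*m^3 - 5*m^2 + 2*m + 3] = -36*m^3 - 9*m^2 - 10*m + 2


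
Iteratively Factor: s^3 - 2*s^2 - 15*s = (s - 5)*(s^2 + 3*s) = s*(s - 5)*(s + 3)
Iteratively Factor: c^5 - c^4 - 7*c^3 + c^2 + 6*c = (c - 3)*(c^4 + 2*c^3 - c^2 - 2*c) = (c - 3)*(c + 2)*(c^3 - c) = c*(c - 3)*(c + 2)*(c^2 - 1) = c*(c - 3)*(c - 1)*(c + 2)*(c + 1)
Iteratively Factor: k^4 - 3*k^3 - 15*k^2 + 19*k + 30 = (k - 2)*(k^3 - k^2 - 17*k - 15) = (k - 5)*(k - 2)*(k^2 + 4*k + 3) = (k - 5)*(k - 2)*(k + 3)*(k + 1)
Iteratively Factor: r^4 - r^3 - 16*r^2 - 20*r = (r + 2)*(r^3 - 3*r^2 - 10*r) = (r - 5)*(r + 2)*(r^2 + 2*r) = (r - 5)*(r + 2)^2*(r)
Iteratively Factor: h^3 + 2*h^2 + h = (h + 1)*(h^2 + h) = h*(h + 1)*(h + 1)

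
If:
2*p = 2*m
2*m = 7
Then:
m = 7/2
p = 7/2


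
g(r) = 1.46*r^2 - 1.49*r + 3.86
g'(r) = 2.92*r - 1.49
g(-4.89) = 46.06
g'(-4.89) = -15.77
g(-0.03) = 3.91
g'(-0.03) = -1.58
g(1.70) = 5.55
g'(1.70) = 3.47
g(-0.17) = 4.16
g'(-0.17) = -1.99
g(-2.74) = 18.90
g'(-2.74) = -9.49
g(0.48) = 3.48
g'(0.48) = -0.09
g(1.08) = 3.95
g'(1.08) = 1.66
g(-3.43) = 26.15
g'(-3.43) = -11.51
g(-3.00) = 21.47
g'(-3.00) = -10.25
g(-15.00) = 354.71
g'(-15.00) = -45.29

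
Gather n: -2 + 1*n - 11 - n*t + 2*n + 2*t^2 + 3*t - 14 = n*(3 - t) + 2*t^2 + 3*t - 27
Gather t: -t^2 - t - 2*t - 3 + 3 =-t^2 - 3*t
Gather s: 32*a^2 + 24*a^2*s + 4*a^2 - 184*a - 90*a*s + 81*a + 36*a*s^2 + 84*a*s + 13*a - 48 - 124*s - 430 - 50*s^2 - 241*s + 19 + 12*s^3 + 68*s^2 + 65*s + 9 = 36*a^2 - 90*a + 12*s^3 + s^2*(36*a + 18) + s*(24*a^2 - 6*a - 300) - 450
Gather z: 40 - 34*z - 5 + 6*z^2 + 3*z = 6*z^2 - 31*z + 35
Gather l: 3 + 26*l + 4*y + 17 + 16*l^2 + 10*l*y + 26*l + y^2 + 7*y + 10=16*l^2 + l*(10*y + 52) + y^2 + 11*y + 30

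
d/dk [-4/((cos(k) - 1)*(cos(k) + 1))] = -8*cos(k)/sin(k)^3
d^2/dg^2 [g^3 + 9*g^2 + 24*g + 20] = 6*g + 18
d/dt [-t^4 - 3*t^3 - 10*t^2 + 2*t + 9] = -4*t^3 - 9*t^2 - 20*t + 2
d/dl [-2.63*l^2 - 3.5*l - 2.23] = -5.26*l - 3.5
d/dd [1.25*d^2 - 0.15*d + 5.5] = 2.5*d - 0.15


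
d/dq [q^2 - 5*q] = 2*q - 5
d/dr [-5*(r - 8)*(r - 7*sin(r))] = -5*r + 5*(r - 8)*(7*cos(r) - 1) + 35*sin(r)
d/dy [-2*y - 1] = -2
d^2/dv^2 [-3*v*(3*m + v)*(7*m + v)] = -60*m - 18*v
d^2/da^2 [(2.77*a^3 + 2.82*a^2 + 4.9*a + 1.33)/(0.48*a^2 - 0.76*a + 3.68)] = (-1.77635683940025e-15*a^4 - 2.27055999999999*a^3 - 74.531712*a^2 + 170.231424*a + 100.625568)/(0.110592*a^6 - 0.525312*a^5 + 3.37536*a^4 - 8.49376*a^3 + 25.87776*a^2 - 30.876672*a + 49.836032)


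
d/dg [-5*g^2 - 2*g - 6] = -10*g - 2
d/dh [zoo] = 0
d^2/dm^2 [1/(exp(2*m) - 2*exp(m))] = 2*((1 - 2*exp(m))*(exp(m) - 2) + 4*(1 - exp(m))^2)*exp(-m)/(exp(m) - 2)^3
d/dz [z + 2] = 1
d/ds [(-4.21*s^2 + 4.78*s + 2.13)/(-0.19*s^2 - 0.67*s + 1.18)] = (3.7289*s^2 - 9.1262*s + 7.0675)/(0.0361*s^4 + 0.2546*s^3 + 0.000500000000000111*s^2 - 1.5812*s + 1.3924)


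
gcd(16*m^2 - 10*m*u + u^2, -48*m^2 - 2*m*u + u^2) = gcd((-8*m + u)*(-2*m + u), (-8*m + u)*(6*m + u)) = -8*m + u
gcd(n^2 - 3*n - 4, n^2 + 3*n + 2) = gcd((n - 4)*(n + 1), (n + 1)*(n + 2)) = n + 1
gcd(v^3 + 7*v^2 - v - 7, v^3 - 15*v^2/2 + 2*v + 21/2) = v + 1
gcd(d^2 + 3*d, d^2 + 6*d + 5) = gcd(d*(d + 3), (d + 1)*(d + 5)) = 1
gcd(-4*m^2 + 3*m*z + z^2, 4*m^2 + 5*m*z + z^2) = 4*m + z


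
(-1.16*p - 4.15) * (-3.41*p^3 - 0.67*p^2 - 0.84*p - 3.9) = 3.9556*p^4 + 14.9287*p^3 + 3.7549*p^2 + 8.01*p + 16.185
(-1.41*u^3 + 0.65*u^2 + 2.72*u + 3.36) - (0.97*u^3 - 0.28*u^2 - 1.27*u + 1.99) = -2.38*u^3 + 0.93*u^2 + 3.99*u + 1.37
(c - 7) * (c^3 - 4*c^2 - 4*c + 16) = c^4 - 11*c^3 + 24*c^2 + 44*c - 112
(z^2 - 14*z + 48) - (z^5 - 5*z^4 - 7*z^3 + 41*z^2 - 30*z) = -z^5 + 5*z^4 + 7*z^3 - 40*z^2 + 16*z + 48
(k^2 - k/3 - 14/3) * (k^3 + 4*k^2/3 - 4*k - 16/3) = k^5 + k^4 - 82*k^3/9 - 92*k^2/9 + 184*k/9 + 224/9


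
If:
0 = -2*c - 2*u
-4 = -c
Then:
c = 4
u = -4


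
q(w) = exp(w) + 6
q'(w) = exp(w)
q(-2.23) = 6.11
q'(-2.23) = 0.11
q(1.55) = 10.71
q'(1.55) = 4.71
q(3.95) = 57.94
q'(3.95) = 51.94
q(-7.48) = 6.00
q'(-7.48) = 0.00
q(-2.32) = 6.10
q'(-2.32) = 0.10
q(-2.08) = 6.12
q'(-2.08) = 0.12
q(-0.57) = 6.57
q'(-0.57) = 0.57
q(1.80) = 12.05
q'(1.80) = 6.05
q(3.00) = 26.09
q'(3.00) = 20.09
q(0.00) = 7.00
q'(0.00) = 1.00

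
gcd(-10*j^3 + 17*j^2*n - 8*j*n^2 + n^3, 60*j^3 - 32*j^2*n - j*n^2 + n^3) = 10*j^2 - 7*j*n + n^2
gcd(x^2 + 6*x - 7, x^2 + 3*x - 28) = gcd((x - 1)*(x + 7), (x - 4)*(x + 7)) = x + 7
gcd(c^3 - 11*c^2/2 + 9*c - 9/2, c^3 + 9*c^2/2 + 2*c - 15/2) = c - 1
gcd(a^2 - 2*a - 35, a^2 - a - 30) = a + 5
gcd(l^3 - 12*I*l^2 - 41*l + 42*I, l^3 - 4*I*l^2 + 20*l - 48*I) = l - 2*I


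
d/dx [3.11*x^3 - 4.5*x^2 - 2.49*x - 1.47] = 9.33*x^2 - 9.0*x - 2.49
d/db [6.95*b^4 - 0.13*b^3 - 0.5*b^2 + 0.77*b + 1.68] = 27.8*b^3 - 0.39*b^2 - 1.0*b + 0.77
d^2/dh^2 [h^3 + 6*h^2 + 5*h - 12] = 6*h + 12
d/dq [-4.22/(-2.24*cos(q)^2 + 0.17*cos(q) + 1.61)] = (18.9056*cos(q) - 0.7174)*sin(q)/(-2.24*cos(q)^2 + 0.17*cos(q) + 1.61)^2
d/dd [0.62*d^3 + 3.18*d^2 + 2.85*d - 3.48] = 1.86*d^2 + 6.36*d + 2.85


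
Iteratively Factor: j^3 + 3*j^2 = (j + 3)*(j^2) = j*(j + 3)*(j)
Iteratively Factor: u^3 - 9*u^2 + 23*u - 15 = (u - 1)*(u^2 - 8*u + 15) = (u - 3)*(u - 1)*(u - 5)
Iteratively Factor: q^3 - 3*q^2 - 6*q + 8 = (q - 4)*(q^2 + q - 2) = (q - 4)*(q - 1)*(q + 2)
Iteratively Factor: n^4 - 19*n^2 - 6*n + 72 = (n + 3)*(n^3 - 3*n^2 - 10*n + 24) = (n - 4)*(n + 3)*(n^2 + n - 6) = (n - 4)*(n + 3)^2*(n - 2)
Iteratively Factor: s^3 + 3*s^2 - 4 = (s + 2)*(s^2 + s - 2) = (s + 2)^2*(s - 1)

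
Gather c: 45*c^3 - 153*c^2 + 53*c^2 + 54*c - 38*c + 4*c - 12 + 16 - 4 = 45*c^3 - 100*c^2 + 20*c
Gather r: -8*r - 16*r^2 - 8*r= -16*r^2 - 16*r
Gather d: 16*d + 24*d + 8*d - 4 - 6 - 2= 48*d - 12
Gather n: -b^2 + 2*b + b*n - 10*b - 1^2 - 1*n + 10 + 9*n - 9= -b^2 - 8*b + n*(b + 8)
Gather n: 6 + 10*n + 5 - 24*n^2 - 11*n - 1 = -24*n^2 - n + 10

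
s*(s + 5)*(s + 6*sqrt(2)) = s^3 + 5*s^2 + 6*sqrt(2)*s^2 + 30*sqrt(2)*s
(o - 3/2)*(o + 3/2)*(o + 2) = o^3 + 2*o^2 - 9*o/4 - 9/2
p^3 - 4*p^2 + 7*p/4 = p*(p - 7/2)*(p - 1/2)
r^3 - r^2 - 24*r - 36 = (r - 6)*(r + 2)*(r + 3)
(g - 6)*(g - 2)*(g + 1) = g^3 - 7*g^2 + 4*g + 12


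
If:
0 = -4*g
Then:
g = 0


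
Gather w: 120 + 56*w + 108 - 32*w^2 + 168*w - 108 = -32*w^2 + 224*w + 120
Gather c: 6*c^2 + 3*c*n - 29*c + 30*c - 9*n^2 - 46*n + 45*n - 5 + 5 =6*c^2 + c*(3*n + 1) - 9*n^2 - n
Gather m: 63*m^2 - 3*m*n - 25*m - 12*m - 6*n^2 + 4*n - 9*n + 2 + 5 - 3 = 63*m^2 + m*(-3*n - 37) - 6*n^2 - 5*n + 4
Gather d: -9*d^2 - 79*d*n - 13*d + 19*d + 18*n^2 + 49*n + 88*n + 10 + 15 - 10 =-9*d^2 + d*(6 - 79*n) + 18*n^2 + 137*n + 15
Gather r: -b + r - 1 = -b + r - 1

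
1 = 1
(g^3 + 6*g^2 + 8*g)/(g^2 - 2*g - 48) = g*(g^2 + 6*g + 8)/(g^2 - 2*g - 48)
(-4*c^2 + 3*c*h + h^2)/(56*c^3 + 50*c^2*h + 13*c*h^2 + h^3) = (-c + h)/(14*c^2 + 9*c*h + h^2)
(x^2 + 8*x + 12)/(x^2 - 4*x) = (x^2 + 8*x + 12)/(x*(x - 4))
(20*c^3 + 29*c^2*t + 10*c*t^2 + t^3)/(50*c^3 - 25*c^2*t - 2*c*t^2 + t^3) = (4*c^2 + 5*c*t + t^2)/(10*c^2 - 7*c*t + t^2)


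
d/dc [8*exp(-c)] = -8*exp(-c)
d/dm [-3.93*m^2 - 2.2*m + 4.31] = -7.86*m - 2.2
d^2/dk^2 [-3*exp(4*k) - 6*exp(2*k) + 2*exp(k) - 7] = (-48*exp(3*k) - 24*exp(k) + 2)*exp(k)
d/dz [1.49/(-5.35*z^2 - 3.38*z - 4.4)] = (15.943*z + 5.0362)/(5.35*z^2 + 3.38*z + 4.4)^2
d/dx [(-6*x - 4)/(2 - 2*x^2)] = (3*x^2 - 2*x*(3*x + 2) - 3)/(x^2 - 1)^2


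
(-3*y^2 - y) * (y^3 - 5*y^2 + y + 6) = -3*y^5 + 14*y^4 + 2*y^3 - 19*y^2 - 6*y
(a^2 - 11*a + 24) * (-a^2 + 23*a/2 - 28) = -a^4 + 45*a^3/2 - 357*a^2/2 + 584*a - 672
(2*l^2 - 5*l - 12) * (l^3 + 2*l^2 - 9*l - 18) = 2*l^5 - l^4 - 40*l^3 - 15*l^2 + 198*l + 216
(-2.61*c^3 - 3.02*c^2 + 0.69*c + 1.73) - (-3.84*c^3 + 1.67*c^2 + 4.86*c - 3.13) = 1.23*c^3 - 4.69*c^2 - 4.17*c + 4.86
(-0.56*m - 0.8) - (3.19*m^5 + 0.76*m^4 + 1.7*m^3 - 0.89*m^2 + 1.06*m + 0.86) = -3.19*m^5 - 0.76*m^4 - 1.7*m^3 + 0.89*m^2 - 1.62*m - 1.66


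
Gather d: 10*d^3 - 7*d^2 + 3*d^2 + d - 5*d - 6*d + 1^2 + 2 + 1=10*d^3 - 4*d^2 - 10*d + 4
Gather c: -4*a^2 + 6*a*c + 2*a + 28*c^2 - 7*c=-4*a^2 + 2*a + 28*c^2 + c*(6*a - 7)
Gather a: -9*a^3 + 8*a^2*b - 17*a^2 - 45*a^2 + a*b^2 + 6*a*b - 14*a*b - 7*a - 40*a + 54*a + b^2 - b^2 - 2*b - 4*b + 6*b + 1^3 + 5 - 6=-9*a^3 + a^2*(8*b - 62) + a*(b^2 - 8*b + 7)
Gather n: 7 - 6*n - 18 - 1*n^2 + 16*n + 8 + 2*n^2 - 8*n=n^2 + 2*n - 3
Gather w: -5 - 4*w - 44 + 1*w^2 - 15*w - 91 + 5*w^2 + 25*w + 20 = 6*w^2 + 6*w - 120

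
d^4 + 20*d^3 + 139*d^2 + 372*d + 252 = (d + 1)*(d + 6)^2*(d + 7)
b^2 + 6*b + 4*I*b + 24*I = (b + 6)*(b + 4*I)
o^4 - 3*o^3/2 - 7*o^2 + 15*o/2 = o*(o - 3)*(o - 1)*(o + 5/2)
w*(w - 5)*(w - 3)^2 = w^4 - 11*w^3 + 39*w^2 - 45*w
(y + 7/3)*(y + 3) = y^2 + 16*y/3 + 7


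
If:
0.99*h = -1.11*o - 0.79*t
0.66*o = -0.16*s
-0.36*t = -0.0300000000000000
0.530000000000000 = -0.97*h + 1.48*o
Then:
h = -0.27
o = 0.18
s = -0.75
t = 0.08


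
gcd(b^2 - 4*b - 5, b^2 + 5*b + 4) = b + 1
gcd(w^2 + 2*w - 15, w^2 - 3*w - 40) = w + 5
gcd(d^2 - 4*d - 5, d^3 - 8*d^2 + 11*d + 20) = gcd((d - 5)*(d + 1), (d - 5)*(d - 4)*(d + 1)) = d^2 - 4*d - 5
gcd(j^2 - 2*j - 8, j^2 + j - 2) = j + 2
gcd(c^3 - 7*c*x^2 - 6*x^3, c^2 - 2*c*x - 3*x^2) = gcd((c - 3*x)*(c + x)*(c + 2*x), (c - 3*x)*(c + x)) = -c^2 + 2*c*x + 3*x^2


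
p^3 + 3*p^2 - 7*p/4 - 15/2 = (p - 3/2)*(p + 2)*(p + 5/2)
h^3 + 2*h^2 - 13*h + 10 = (h - 2)*(h - 1)*(h + 5)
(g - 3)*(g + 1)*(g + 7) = g^3 + 5*g^2 - 17*g - 21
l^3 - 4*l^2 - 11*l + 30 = (l - 5)*(l - 2)*(l + 3)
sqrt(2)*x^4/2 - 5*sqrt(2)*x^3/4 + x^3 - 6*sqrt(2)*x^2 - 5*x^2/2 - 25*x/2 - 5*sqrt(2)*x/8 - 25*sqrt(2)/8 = (x - 5)*(x + 5/2)*(x + sqrt(2)/2)*(sqrt(2)*x/2 + 1/2)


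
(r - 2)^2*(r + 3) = r^3 - r^2 - 8*r + 12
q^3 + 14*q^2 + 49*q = q*(q + 7)^2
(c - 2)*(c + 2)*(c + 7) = c^3 + 7*c^2 - 4*c - 28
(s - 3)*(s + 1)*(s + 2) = s^3 - 7*s - 6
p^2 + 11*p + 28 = (p + 4)*(p + 7)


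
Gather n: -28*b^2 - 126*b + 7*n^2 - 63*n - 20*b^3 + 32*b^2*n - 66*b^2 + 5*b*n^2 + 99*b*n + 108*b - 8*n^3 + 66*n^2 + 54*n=-20*b^3 - 94*b^2 - 18*b - 8*n^3 + n^2*(5*b + 73) + n*(32*b^2 + 99*b - 9)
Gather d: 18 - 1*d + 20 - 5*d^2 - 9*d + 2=-5*d^2 - 10*d + 40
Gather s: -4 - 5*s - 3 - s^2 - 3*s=-s^2 - 8*s - 7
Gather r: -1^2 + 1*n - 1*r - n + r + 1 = 0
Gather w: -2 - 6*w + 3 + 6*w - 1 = 0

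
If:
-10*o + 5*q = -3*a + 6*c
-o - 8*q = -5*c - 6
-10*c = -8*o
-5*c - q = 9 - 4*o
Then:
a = -1699/15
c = -104/5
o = -26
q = -9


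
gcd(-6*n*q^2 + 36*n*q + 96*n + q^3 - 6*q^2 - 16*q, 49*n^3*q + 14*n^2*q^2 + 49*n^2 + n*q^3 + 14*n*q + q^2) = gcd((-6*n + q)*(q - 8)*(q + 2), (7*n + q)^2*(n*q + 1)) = 1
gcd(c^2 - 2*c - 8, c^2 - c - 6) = c + 2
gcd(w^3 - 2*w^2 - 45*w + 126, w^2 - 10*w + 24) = w - 6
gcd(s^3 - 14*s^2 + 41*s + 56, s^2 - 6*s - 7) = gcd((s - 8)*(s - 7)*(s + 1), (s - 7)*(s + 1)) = s^2 - 6*s - 7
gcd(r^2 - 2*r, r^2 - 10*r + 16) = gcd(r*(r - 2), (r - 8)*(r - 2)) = r - 2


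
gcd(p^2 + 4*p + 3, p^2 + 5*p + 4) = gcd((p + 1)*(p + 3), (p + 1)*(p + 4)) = p + 1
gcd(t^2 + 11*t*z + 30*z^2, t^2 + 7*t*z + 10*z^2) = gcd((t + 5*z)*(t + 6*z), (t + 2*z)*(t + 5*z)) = t + 5*z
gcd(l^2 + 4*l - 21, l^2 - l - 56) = l + 7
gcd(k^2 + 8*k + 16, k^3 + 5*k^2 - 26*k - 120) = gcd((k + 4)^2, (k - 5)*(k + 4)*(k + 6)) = k + 4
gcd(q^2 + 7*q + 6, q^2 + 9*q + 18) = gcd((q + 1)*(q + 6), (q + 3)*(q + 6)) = q + 6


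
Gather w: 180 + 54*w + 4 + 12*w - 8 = 66*w + 176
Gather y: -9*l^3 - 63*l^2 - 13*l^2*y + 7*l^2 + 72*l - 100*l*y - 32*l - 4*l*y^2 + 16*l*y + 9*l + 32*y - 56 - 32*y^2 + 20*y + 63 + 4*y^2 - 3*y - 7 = -9*l^3 - 56*l^2 + 49*l + y^2*(-4*l - 28) + y*(-13*l^2 - 84*l + 49)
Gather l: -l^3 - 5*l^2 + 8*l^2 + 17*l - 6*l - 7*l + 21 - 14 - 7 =-l^3 + 3*l^2 + 4*l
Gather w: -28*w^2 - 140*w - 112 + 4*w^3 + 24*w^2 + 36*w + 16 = 4*w^3 - 4*w^2 - 104*w - 96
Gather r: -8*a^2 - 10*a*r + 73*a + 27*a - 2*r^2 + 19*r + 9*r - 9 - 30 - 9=-8*a^2 + 100*a - 2*r^2 + r*(28 - 10*a) - 48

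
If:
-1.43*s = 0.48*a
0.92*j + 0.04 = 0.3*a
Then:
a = -2.97916666666667*s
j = -0.971467391304348*s - 0.0434782608695652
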